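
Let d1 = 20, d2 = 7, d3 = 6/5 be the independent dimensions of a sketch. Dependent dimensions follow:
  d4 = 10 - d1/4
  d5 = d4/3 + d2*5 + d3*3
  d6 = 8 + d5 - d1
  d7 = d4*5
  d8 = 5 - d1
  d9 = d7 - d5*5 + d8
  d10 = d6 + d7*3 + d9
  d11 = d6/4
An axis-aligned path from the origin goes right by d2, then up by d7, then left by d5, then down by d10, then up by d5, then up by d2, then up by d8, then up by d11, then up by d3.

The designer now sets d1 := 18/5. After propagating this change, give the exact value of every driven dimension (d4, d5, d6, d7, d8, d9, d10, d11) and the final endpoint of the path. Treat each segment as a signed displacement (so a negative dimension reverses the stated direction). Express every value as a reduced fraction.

d4 = 91/10
d5 = 1249/30
d6 = 1381/30
d7 = 91/2
d8 = 7/5
d9 = -2419/15
d10 = 319/15
d11 = 1381/120
endpoint = (-1039/30, 3479/40)

Apply edit: d1 := 18/5
  d4 = 10 - d1/4 = 91/10
  d5 = d4/3 + d2*5 + d3*3 = 1249/30
  d6 = 8 + d5 - d1 = 1381/30
  d7 = d4*5 = 91/2
  d8 = 5 - d1 = 7/5
  d9 = d7 - d5*5 + d8 = -2419/15
  d10 = d6 + d7*3 + d9 = 319/15
  d11 = d6/4 = 1381/120
Walk from origin (0, 0):
  seg 1: right by d2 = 7 → (7, 0)
  seg 2: up by d7 = 91/2 → (7, 91/2)
  seg 3: left by d5 = 1249/30 → (-1039/30, 91/2)
  seg 4: down by d10 = 319/15 → (-1039/30, 727/30)
  seg 5: up by d5 = 1249/30 → (-1039/30, 988/15)
  seg 6: up by d2 = 7 → (-1039/30, 1093/15)
  seg 7: up by d8 = 7/5 → (-1039/30, 1114/15)
  seg 8: up by d11 = 1381/120 → (-1039/30, 3431/40)
  seg 9: up by d3 = 6/5 → (-1039/30, 3479/40)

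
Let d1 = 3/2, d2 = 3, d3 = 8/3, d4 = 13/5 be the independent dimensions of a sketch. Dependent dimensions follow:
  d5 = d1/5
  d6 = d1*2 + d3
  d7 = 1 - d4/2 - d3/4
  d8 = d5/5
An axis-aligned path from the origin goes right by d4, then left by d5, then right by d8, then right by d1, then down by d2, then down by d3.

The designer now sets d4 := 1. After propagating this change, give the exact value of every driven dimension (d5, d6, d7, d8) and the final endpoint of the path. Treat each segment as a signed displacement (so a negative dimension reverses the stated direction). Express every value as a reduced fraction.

d5 = 3/10
d6 = 17/3
d7 = -1/6
d8 = 3/50
endpoint = (113/50, -17/3)

Apply edit: d4 := 1
  d5 = d1/5 = 3/10
  d6 = d1*2 + d3 = 17/3
  d7 = 1 - d4/2 - d3/4 = -1/6
  d8 = d5/5 = 3/50
Walk from origin (0, 0):
  seg 1: right by d4 = 1 → (1, 0)
  seg 2: left by d5 = 3/10 → (7/10, 0)
  seg 3: right by d8 = 3/50 → (19/25, 0)
  seg 4: right by d1 = 3/2 → (113/50, 0)
  seg 5: down by d2 = 3 → (113/50, -3)
  seg 6: down by d3 = 8/3 → (113/50, -17/3)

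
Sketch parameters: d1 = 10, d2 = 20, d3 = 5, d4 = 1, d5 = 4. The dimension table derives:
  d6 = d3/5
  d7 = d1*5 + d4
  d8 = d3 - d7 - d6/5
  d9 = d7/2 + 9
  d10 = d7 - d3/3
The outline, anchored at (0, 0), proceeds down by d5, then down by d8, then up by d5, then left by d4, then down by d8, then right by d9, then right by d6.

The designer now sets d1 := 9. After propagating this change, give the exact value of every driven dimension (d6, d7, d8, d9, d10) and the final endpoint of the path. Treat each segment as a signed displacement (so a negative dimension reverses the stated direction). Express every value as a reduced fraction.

d6 = 1
d7 = 46
d8 = -206/5
d9 = 32
d10 = 133/3
endpoint = (32, 412/5)

Apply edit: d1 := 9
  d6 = d3/5 = 1
  d7 = d1*5 + d4 = 46
  d8 = d3 - d7 - d6/5 = -206/5
  d9 = d7/2 + 9 = 32
  d10 = d7 - d3/3 = 133/3
Walk from origin (0, 0):
  seg 1: down by d5 = 4 → (0, -4)
  seg 2: down by d8 = -206/5 → (0, 186/5)
  seg 3: up by d5 = 4 → (0, 206/5)
  seg 4: left by d4 = 1 → (-1, 206/5)
  seg 5: down by d8 = -206/5 → (-1, 412/5)
  seg 6: right by d9 = 32 → (31, 412/5)
  seg 7: right by d6 = 1 → (32, 412/5)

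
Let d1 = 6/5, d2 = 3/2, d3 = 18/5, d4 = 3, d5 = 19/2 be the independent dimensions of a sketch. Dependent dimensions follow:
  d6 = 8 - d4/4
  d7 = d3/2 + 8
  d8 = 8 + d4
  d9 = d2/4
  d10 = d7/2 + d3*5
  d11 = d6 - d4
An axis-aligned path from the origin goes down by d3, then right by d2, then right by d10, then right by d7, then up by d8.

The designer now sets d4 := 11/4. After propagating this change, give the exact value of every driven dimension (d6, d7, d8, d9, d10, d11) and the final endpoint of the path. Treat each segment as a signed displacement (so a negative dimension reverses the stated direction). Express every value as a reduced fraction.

d6 = 117/16
d7 = 49/5
d8 = 43/4
d9 = 3/8
d10 = 229/10
d11 = 73/16
endpoint = (171/5, 143/20)

Apply edit: d4 := 11/4
  d6 = 8 - d4/4 = 117/16
  d7 = d3/2 + 8 = 49/5
  d8 = 8 + d4 = 43/4
  d9 = d2/4 = 3/8
  d10 = d7/2 + d3*5 = 229/10
  d11 = d6 - d4 = 73/16
Walk from origin (0, 0):
  seg 1: down by d3 = 18/5 → (0, -18/5)
  seg 2: right by d2 = 3/2 → (3/2, -18/5)
  seg 3: right by d10 = 229/10 → (122/5, -18/5)
  seg 4: right by d7 = 49/5 → (171/5, -18/5)
  seg 5: up by d8 = 43/4 → (171/5, 143/20)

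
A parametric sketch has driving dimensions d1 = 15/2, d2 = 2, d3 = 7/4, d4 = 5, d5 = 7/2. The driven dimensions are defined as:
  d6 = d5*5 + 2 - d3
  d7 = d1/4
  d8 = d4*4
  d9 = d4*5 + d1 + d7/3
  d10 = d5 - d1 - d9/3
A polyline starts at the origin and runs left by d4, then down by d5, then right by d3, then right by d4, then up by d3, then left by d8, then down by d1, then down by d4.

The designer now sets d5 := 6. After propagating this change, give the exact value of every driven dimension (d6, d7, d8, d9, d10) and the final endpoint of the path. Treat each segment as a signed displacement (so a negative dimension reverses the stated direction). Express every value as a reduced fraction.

d6 = 121/4
d7 = 15/8
d8 = 20
d9 = 265/8
d10 = -301/24
endpoint = (-73/4, -67/4)

Apply edit: d5 := 6
  d6 = d5*5 + 2 - d3 = 121/4
  d7 = d1/4 = 15/8
  d8 = d4*4 = 20
  d9 = d4*5 + d1 + d7/3 = 265/8
  d10 = d5 - d1 - d9/3 = -301/24
Walk from origin (0, 0):
  seg 1: left by d4 = 5 → (-5, 0)
  seg 2: down by d5 = 6 → (-5, -6)
  seg 3: right by d3 = 7/4 → (-13/4, -6)
  seg 4: right by d4 = 5 → (7/4, -6)
  seg 5: up by d3 = 7/4 → (7/4, -17/4)
  seg 6: left by d8 = 20 → (-73/4, -17/4)
  seg 7: down by d1 = 15/2 → (-73/4, -47/4)
  seg 8: down by d4 = 5 → (-73/4, -67/4)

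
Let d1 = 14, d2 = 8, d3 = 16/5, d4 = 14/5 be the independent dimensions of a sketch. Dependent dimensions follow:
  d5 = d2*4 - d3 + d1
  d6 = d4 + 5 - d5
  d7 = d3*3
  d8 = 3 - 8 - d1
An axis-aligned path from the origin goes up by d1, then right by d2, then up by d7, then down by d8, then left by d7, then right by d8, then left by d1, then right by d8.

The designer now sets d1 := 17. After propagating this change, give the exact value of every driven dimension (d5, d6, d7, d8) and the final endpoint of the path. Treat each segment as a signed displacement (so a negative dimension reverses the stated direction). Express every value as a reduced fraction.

Apply edit: d1 := 17
  d5 = d2*4 - d3 + d1 = 229/5
  d6 = d4 + 5 - d5 = -38
  d7 = d3*3 = 48/5
  d8 = 3 - 8 - d1 = -22
Walk from origin (0, 0):
  seg 1: up by d1 = 17 → (0, 17)
  seg 2: right by d2 = 8 → (8, 17)
  seg 3: up by d7 = 48/5 → (8, 133/5)
  seg 4: down by d8 = -22 → (8, 243/5)
  seg 5: left by d7 = 48/5 → (-8/5, 243/5)
  seg 6: right by d8 = -22 → (-118/5, 243/5)
  seg 7: left by d1 = 17 → (-203/5, 243/5)
  seg 8: right by d8 = -22 → (-313/5, 243/5)

d5 = 229/5
d6 = -38
d7 = 48/5
d8 = -22
endpoint = (-313/5, 243/5)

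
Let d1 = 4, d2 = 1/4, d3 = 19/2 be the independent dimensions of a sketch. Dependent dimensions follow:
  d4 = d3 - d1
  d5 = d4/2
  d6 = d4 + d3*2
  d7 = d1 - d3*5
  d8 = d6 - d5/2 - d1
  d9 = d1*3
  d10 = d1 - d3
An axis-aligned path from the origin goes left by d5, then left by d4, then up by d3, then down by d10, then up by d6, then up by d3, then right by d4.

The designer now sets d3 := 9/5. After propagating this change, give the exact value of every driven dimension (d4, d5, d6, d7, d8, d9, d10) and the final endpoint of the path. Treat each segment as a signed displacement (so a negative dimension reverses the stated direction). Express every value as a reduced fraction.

d4 = -11/5
d5 = -11/10
d6 = 7/5
d7 = -5
d8 = -41/20
d9 = 12
d10 = 11/5
endpoint = (11/10, 14/5)

Apply edit: d3 := 9/5
  d4 = d3 - d1 = -11/5
  d5 = d4/2 = -11/10
  d6 = d4 + d3*2 = 7/5
  d7 = d1 - d3*5 = -5
  d8 = d6 - d5/2 - d1 = -41/20
  d9 = d1*3 = 12
  d10 = d1 - d3 = 11/5
Walk from origin (0, 0):
  seg 1: left by d5 = -11/10 → (11/10, 0)
  seg 2: left by d4 = -11/5 → (33/10, 0)
  seg 3: up by d3 = 9/5 → (33/10, 9/5)
  seg 4: down by d10 = 11/5 → (33/10, -2/5)
  seg 5: up by d6 = 7/5 → (33/10, 1)
  seg 6: up by d3 = 9/5 → (33/10, 14/5)
  seg 7: right by d4 = -11/5 → (11/10, 14/5)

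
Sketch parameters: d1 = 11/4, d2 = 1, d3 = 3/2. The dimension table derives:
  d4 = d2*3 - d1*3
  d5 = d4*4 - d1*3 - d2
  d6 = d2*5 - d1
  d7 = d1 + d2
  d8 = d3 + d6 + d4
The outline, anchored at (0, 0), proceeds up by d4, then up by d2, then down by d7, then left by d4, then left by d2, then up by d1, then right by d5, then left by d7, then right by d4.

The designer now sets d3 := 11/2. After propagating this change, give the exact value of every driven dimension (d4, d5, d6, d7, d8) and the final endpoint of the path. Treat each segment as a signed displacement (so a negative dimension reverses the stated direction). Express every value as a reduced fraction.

Apply edit: d3 := 11/2
  d4 = d2*3 - d1*3 = -21/4
  d5 = d4*4 - d1*3 - d2 = -121/4
  d6 = d2*5 - d1 = 9/4
  d7 = d1 + d2 = 15/4
  d8 = d3 + d6 + d4 = 5/2
Walk from origin (0, 0):
  seg 1: up by d4 = -21/4 → (0, -21/4)
  seg 2: up by d2 = 1 → (0, -17/4)
  seg 3: down by d7 = 15/4 → (0, -8)
  seg 4: left by d4 = -21/4 → (21/4, -8)
  seg 5: left by d2 = 1 → (17/4, -8)
  seg 6: up by d1 = 11/4 → (17/4, -21/4)
  seg 7: right by d5 = -121/4 → (-26, -21/4)
  seg 8: left by d7 = 15/4 → (-119/4, -21/4)
  seg 9: right by d4 = -21/4 → (-35, -21/4)

d4 = -21/4
d5 = -121/4
d6 = 9/4
d7 = 15/4
d8 = 5/2
endpoint = (-35, -21/4)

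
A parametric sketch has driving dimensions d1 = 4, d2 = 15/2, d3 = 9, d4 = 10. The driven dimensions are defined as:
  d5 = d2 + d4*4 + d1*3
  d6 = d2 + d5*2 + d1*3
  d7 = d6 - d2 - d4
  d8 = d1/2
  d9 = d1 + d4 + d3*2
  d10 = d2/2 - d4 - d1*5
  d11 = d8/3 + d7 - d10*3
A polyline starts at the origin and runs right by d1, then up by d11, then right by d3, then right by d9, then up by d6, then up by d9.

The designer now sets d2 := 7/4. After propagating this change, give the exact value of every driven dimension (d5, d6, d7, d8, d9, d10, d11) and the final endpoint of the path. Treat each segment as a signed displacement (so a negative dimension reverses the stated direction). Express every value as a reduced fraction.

Apply edit: d2 := 7/4
  d5 = d2 + d4*4 + d1*3 = 215/4
  d6 = d2 + d5*2 + d1*3 = 485/4
  d7 = d6 - d2 - d4 = 219/2
  d8 = d1/2 = 2
  d9 = d1 + d4 + d3*2 = 32
  d10 = d2/2 - d4 - d1*5 = -233/8
  d11 = d8/3 + d7 - d10*3 = 4741/24
Walk from origin (0, 0):
  seg 1: right by d1 = 4 → (4, 0)
  seg 2: up by d11 = 4741/24 → (4, 4741/24)
  seg 3: right by d3 = 9 → (13, 4741/24)
  seg 4: right by d9 = 32 → (45, 4741/24)
  seg 5: up by d6 = 485/4 → (45, 7651/24)
  seg 6: up by d9 = 32 → (45, 8419/24)

d5 = 215/4
d6 = 485/4
d7 = 219/2
d8 = 2
d9 = 32
d10 = -233/8
d11 = 4741/24
endpoint = (45, 8419/24)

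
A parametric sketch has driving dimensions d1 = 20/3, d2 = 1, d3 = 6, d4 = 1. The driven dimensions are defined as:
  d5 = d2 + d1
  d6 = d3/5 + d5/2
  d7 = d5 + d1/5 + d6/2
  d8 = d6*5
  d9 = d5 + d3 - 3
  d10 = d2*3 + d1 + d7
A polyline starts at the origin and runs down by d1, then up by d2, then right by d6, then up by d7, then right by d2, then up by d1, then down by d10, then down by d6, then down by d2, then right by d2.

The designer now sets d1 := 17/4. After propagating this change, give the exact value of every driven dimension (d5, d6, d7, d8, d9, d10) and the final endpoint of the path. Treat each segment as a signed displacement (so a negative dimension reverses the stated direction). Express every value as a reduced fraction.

Apply edit: d1 := 17/4
  d5 = d2 + d1 = 21/4
  d6 = d3/5 + d5/2 = 153/40
  d7 = d5 + d1/5 + d6/2 = 641/80
  d8 = d6*5 = 153/8
  d9 = d5 + d3 - 3 = 33/4
  d10 = d2*3 + d1 + d7 = 1221/80
Walk from origin (0, 0):
  seg 1: down by d1 = 17/4 → (0, -17/4)
  seg 2: up by d2 = 1 → (0, -13/4)
  seg 3: right by d6 = 153/40 → (153/40, -13/4)
  seg 4: up by d7 = 641/80 → (153/40, 381/80)
  seg 5: right by d2 = 1 → (193/40, 381/80)
  seg 6: up by d1 = 17/4 → (193/40, 721/80)
  seg 7: down by d10 = 1221/80 → (193/40, -25/4)
  seg 8: down by d6 = 153/40 → (193/40, -403/40)
  seg 9: down by d2 = 1 → (193/40, -443/40)
  seg 10: right by d2 = 1 → (233/40, -443/40)

d5 = 21/4
d6 = 153/40
d7 = 641/80
d8 = 153/8
d9 = 33/4
d10 = 1221/80
endpoint = (233/40, -443/40)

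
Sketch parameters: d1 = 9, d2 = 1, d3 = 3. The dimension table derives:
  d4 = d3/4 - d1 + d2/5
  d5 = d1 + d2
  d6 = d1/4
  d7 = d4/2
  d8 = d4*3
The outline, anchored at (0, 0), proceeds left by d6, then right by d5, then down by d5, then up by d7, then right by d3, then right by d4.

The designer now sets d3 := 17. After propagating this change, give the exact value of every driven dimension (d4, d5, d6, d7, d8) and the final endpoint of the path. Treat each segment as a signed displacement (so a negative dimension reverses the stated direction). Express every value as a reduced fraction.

Apply edit: d3 := 17
  d4 = d3/4 - d1 + d2/5 = -91/20
  d5 = d1 + d2 = 10
  d6 = d1/4 = 9/4
  d7 = d4/2 = -91/40
  d8 = d4*3 = -273/20
Walk from origin (0, 0):
  seg 1: left by d6 = 9/4 → (-9/4, 0)
  seg 2: right by d5 = 10 → (31/4, 0)
  seg 3: down by d5 = 10 → (31/4, -10)
  seg 4: up by d7 = -91/40 → (31/4, -491/40)
  seg 5: right by d3 = 17 → (99/4, -491/40)
  seg 6: right by d4 = -91/20 → (101/5, -491/40)

d4 = -91/20
d5 = 10
d6 = 9/4
d7 = -91/40
d8 = -273/20
endpoint = (101/5, -491/40)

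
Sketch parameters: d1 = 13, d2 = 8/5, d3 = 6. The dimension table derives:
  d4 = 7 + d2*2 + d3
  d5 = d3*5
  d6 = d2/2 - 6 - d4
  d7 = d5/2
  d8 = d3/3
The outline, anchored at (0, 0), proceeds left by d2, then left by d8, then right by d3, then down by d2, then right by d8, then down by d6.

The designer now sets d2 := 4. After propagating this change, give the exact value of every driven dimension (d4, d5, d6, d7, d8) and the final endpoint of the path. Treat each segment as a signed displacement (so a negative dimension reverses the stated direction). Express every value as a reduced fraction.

d4 = 21
d5 = 30
d6 = -25
d7 = 15
d8 = 2
endpoint = (2, 21)

Apply edit: d2 := 4
  d4 = 7 + d2*2 + d3 = 21
  d5 = d3*5 = 30
  d6 = d2/2 - 6 - d4 = -25
  d7 = d5/2 = 15
  d8 = d3/3 = 2
Walk from origin (0, 0):
  seg 1: left by d2 = 4 → (-4, 0)
  seg 2: left by d8 = 2 → (-6, 0)
  seg 3: right by d3 = 6 → (0, 0)
  seg 4: down by d2 = 4 → (0, -4)
  seg 5: right by d8 = 2 → (2, -4)
  seg 6: down by d6 = -25 → (2, 21)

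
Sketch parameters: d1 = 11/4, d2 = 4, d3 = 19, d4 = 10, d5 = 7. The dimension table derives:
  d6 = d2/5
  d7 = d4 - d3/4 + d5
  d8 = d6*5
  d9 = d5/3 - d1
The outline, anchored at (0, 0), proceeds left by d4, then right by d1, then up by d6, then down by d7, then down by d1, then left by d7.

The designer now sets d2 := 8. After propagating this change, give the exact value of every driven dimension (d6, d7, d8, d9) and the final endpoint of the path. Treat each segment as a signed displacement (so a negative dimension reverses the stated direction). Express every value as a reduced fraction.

Apply edit: d2 := 8
  d6 = d2/5 = 8/5
  d7 = d4 - d3/4 + d5 = 49/4
  d8 = d6*5 = 8
  d9 = d5/3 - d1 = -5/12
Walk from origin (0, 0):
  seg 1: left by d4 = 10 → (-10, 0)
  seg 2: right by d1 = 11/4 → (-29/4, 0)
  seg 3: up by d6 = 8/5 → (-29/4, 8/5)
  seg 4: down by d7 = 49/4 → (-29/4, -213/20)
  seg 5: down by d1 = 11/4 → (-29/4, -67/5)
  seg 6: left by d7 = 49/4 → (-39/2, -67/5)

d6 = 8/5
d7 = 49/4
d8 = 8
d9 = -5/12
endpoint = (-39/2, -67/5)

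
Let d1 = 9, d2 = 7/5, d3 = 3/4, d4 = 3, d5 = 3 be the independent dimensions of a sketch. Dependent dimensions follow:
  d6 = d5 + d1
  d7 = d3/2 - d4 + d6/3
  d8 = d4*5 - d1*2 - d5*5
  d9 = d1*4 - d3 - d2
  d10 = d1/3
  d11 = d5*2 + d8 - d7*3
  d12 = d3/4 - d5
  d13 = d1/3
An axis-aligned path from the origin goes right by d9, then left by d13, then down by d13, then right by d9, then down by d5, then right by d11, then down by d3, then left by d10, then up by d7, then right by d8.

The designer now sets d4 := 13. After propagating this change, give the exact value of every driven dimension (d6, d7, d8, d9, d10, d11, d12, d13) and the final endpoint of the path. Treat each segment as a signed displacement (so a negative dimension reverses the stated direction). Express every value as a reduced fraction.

d6 = 12
d7 = -69/8
d8 = 32
d9 = 677/20
d10 = 3
d11 = 511/8
d12 = -45/16
d13 = 3
endpoint = (6303/40, -123/8)

Apply edit: d4 := 13
  d6 = d5 + d1 = 12
  d7 = d3/2 - d4 + d6/3 = -69/8
  d8 = d4*5 - d1*2 - d5*5 = 32
  d9 = d1*4 - d3 - d2 = 677/20
  d10 = d1/3 = 3
  d11 = d5*2 + d8 - d7*3 = 511/8
  d12 = d3/4 - d5 = -45/16
  d13 = d1/3 = 3
Walk from origin (0, 0):
  seg 1: right by d9 = 677/20 → (677/20, 0)
  seg 2: left by d13 = 3 → (617/20, 0)
  seg 3: down by d13 = 3 → (617/20, -3)
  seg 4: right by d9 = 677/20 → (647/10, -3)
  seg 5: down by d5 = 3 → (647/10, -6)
  seg 6: right by d11 = 511/8 → (5143/40, -6)
  seg 7: down by d3 = 3/4 → (5143/40, -27/4)
  seg 8: left by d10 = 3 → (5023/40, -27/4)
  seg 9: up by d7 = -69/8 → (5023/40, -123/8)
  seg 10: right by d8 = 32 → (6303/40, -123/8)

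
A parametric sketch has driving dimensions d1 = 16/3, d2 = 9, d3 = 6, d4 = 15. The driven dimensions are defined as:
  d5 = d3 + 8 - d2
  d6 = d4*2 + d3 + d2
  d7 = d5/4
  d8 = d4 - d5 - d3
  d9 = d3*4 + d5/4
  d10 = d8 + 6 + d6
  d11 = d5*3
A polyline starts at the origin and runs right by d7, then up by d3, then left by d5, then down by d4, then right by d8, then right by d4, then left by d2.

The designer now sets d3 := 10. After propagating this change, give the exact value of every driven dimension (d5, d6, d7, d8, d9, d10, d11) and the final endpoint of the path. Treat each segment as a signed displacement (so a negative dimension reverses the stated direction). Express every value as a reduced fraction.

Apply edit: d3 := 10
  d5 = d3 + 8 - d2 = 9
  d6 = d4*2 + d3 + d2 = 49
  d7 = d5/4 = 9/4
  d8 = d4 - d5 - d3 = -4
  d9 = d3*4 + d5/4 = 169/4
  d10 = d8 + 6 + d6 = 51
  d11 = d5*3 = 27
Walk from origin (0, 0):
  seg 1: right by d7 = 9/4 → (9/4, 0)
  seg 2: up by d3 = 10 → (9/4, 10)
  seg 3: left by d5 = 9 → (-27/4, 10)
  seg 4: down by d4 = 15 → (-27/4, -5)
  seg 5: right by d8 = -4 → (-43/4, -5)
  seg 6: right by d4 = 15 → (17/4, -5)
  seg 7: left by d2 = 9 → (-19/4, -5)

d5 = 9
d6 = 49
d7 = 9/4
d8 = -4
d9 = 169/4
d10 = 51
d11 = 27
endpoint = (-19/4, -5)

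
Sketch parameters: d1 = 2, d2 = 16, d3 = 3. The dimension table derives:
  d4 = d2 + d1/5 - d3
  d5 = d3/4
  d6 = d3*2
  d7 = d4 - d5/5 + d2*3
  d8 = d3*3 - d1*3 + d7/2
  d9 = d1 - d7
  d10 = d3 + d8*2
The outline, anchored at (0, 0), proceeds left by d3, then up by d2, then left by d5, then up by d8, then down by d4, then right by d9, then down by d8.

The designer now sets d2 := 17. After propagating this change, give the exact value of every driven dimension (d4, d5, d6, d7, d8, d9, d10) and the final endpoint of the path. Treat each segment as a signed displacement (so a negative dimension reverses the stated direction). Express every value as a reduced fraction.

d4 = 72/5
d5 = 3/4
d6 = 6
d7 = 261/4
d8 = 285/8
d9 = -253/4
d10 = 297/4
endpoint = (-67, 13/5)

Apply edit: d2 := 17
  d4 = d2 + d1/5 - d3 = 72/5
  d5 = d3/4 = 3/4
  d6 = d3*2 = 6
  d7 = d4 - d5/5 + d2*3 = 261/4
  d8 = d3*3 - d1*3 + d7/2 = 285/8
  d9 = d1 - d7 = -253/4
  d10 = d3 + d8*2 = 297/4
Walk from origin (0, 0):
  seg 1: left by d3 = 3 → (-3, 0)
  seg 2: up by d2 = 17 → (-3, 17)
  seg 3: left by d5 = 3/4 → (-15/4, 17)
  seg 4: up by d8 = 285/8 → (-15/4, 421/8)
  seg 5: down by d4 = 72/5 → (-15/4, 1529/40)
  seg 6: right by d9 = -253/4 → (-67, 1529/40)
  seg 7: down by d8 = 285/8 → (-67, 13/5)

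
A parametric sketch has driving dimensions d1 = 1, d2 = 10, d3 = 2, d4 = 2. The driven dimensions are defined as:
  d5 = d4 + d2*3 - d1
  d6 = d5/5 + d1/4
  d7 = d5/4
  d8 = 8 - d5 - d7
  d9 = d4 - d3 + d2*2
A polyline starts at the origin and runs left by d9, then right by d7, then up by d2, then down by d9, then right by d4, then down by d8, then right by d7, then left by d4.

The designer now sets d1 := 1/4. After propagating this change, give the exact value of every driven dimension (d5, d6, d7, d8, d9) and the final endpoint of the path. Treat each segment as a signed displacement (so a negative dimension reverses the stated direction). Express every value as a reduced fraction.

Apply edit: d1 := 1/4
  d5 = d4 + d2*3 - d1 = 127/4
  d6 = d5/5 + d1/4 = 513/80
  d7 = d5/4 = 127/16
  d8 = 8 - d5 - d7 = -507/16
  d9 = d4 - d3 + d2*2 = 20
Walk from origin (0, 0):
  seg 1: left by d9 = 20 → (-20, 0)
  seg 2: right by d7 = 127/16 → (-193/16, 0)
  seg 3: up by d2 = 10 → (-193/16, 10)
  seg 4: down by d9 = 20 → (-193/16, -10)
  seg 5: right by d4 = 2 → (-161/16, -10)
  seg 6: down by d8 = -507/16 → (-161/16, 347/16)
  seg 7: right by d7 = 127/16 → (-17/8, 347/16)
  seg 8: left by d4 = 2 → (-33/8, 347/16)

d5 = 127/4
d6 = 513/80
d7 = 127/16
d8 = -507/16
d9 = 20
endpoint = (-33/8, 347/16)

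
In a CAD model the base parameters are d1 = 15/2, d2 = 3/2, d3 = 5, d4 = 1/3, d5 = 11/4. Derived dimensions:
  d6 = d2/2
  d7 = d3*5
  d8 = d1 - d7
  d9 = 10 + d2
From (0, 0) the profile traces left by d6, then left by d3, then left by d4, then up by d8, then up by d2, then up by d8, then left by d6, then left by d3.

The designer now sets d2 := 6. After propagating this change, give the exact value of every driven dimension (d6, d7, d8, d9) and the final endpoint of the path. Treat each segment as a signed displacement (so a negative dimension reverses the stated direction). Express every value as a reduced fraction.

d6 = 3
d7 = 25
d8 = -35/2
d9 = 16
endpoint = (-49/3, -29)

Apply edit: d2 := 6
  d6 = d2/2 = 3
  d7 = d3*5 = 25
  d8 = d1 - d7 = -35/2
  d9 = 10 + d2 = 16
Walk from origin (0, 0):
  seg 1: left by d6 = 3 → (-3, 0)
  seg 2: left by d3 = 5 → (-8, 0)
  seg 3: left by d4 = 1/3 → (-25/3, 0)
  seg 4: up by d8 = -35/2 → (-25/3, -35/2)
  seg 5: up by d2 = 6 → (-25/3, -23/2)
  seg 6: up by d8 = -35/2 → (-25/3, -29)
  seg 7: left by d6 = 3 → (-34/3, -29)
  seg 8: left by d3 = 5 → (-49/3, -29)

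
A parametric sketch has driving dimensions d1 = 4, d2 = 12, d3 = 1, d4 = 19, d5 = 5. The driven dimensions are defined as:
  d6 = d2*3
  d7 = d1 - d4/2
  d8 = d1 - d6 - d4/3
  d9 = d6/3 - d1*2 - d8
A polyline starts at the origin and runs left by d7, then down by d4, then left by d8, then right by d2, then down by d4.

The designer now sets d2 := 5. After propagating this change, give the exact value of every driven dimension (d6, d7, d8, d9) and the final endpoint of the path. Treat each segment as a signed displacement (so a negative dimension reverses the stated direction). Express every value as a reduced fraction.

Apply edit: d2 := 5
  d6 = d2*3 = 15
  d7 = d1 - d4/2 = -11/2
  d8 = d1 - d6 - d4/3 = -52/3
  d9 = d6/3 - d1*2 - d8 = 43/3
Walk from origin (0, 0):
  seg 1: left by d7 = -11/2 → (11/2, 0)
  seg 2: down by d4 = 19 → (11/2, -19)
  seg 3: left by d8 = -52/3 → (137/6, -19)
  seg 4: right by d2 = 5 → (167/6, -19)
  seg 5: down by d4 = 19 → (167/6, -38)

d6 = 15
d7 = -11/2
d8 = -52/3
d9 = 43/3
endpoint = (167/6, -38)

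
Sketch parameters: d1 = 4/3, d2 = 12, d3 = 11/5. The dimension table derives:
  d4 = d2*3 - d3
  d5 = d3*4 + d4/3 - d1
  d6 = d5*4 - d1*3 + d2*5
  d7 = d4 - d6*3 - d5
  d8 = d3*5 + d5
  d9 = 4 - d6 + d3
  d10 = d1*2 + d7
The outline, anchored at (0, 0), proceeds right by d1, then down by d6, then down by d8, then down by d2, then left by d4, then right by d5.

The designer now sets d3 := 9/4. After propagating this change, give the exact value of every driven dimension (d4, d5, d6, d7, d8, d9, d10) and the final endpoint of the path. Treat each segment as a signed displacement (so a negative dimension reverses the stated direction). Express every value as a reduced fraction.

d4 = 135/4
d5 = 227/12
d6 = 395/3
d7 = -2281/6
d8 = 181/6
d9 = -1505/12
d10 = -755/2
endpoint = (-27/2, -1043/6)

Apply edit: d3 := 9/4
  d4 = d2*3 - d3 = 135/4
  d5 = d3*4 + d4/3 - d1 = 227/12
  d6 = d5*4 - d1*3 + d2*5 = 395/3
  d7 = d4 - d6*3 - d5 = -2281/6
  d8 = d3*5 + d5 = 181/6
  d9 = 4 - d6 + d3 = -1505/12
  d10 = d1*2 + d7 = -755/2
Walk from origin (0, 0):
  seg 1: right by d1 = 4/3 → (4/3, 0)
  seg 2: down by d6 = 395/3 → (4/3, -395/3)
  seg 3: down by d8 = 181/6 → (4/3, -971/6)
  seg 4: down by d2 = 12 → (4/3, -1043/6)
  seg 5: left by d4 = 135/4 → (-389/12, -1043/6)
  seg 6: right by d5 = 227/12 → (-27/2, -1043/6)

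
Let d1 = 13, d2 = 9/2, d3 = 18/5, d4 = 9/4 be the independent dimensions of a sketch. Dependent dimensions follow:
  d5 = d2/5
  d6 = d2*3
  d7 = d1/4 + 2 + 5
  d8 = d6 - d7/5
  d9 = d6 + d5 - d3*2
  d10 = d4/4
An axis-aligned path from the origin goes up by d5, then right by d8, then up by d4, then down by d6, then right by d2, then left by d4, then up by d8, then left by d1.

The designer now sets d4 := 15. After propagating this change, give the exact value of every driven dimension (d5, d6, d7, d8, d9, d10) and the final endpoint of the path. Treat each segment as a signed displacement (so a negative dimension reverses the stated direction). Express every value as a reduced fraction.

d5 = 9/10
d6 = 27/2
d7 = 41/4
d8 = 229/20
d9 = 36/5
d10 = 15/4
endpoint = (-241/20, 277/20)

Apply edit: d4 := 15
  d5 = d2/5 = 9/10
  d6 = d2*3 = 27/2
  d7 = d1/4 + 2 + 5 = 41/4
  d8 = d6 - d7/5 = 229/20
  d9 = d6 + d5 - d3*2 = 36/5
  d10 = d4/4 = 15/4
Walk from origin (0, 0):
  seg 1: up by d5 = 9/10 → (0, 9/10)
  seg 2: right by d8 = 229/20 → (229/20, 9/10)
  seg 3: up by d4 = 15 → (229/20, 159/10)
  seg 4: down by d6 = 27/2 → (229/20, 12/5)
  seg 5: right by d2 = 9/2 → (319/20, 12/5)
  seg 6: left by d4 = 15 → (19/20, 12/5)
  seg 7: up by d8 = 229/20 → (19/20, 277/20)
  seg 8: left by d1 = 13 → (-241/20, 277/20)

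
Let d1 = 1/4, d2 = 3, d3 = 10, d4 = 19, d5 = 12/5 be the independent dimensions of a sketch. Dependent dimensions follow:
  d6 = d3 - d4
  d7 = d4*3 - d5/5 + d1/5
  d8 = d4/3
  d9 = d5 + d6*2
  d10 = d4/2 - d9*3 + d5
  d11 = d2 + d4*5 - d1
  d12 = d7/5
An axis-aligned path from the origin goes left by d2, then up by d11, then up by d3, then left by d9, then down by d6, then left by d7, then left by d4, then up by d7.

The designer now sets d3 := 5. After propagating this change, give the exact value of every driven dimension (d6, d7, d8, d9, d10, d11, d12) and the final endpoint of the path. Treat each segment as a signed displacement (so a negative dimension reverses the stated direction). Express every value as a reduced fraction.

Apply edit: d3 := 5
  d6 = d3 - d4 = -14
  d7 = d4*3 - d5/5 + d1/5 = 5657/100
  d8 = d4/3 = 19/3
  d9 = d5 + d6*2 = -128/5
  d10 = d4/2 - d9*3 + d5 = 887/10
  d11 = d2 + d4*5 - d1 = 391/4
  d12 = d7/5 = 5657/500
Walk from origin (0, 0):
  seg 1: left by d2 = 3 → (-3, 0)
  seg 2: up by d11 = 391/4 → (-3, 391/4)
  seg 3: up by d3 = 5 → (-3, 411/4)
  seg 4: left by d9 = -128/5 → (113/5, 411/4)
  seg 5: down by d6 = -14 → (113/5, 467/4)
  seg 6: left by d7 = 5657/100 → (-3397/100, 467/4)
  seg 7: left by d4 = 19 → (-5297/100, 467/4)
  seg 8: up by d7 = 5657/100 → (-5297/100, 4333/25)

d6 = -14
d7 = 5657/100
d8 = 19/3
d9 = -128/5
d10 = 887/10
d11 = 391/4
d12 = 5657/500
endpoint = (-5297/100, 4333/25)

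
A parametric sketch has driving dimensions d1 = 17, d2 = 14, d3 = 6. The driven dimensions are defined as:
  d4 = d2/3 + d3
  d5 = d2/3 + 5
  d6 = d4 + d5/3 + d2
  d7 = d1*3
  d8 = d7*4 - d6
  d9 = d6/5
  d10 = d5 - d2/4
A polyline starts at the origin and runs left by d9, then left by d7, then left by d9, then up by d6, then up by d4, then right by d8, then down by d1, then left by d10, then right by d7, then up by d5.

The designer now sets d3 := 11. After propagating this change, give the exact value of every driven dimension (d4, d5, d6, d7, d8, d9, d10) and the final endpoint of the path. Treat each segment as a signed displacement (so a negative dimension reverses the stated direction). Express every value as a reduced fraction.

Apply edit: d3 := 11
  d4 = d2/3 + d3 = 47/3
  d5 = d2/3 + 5 = 29/3
  d6 = d4 + d5/3 + d2 = 296/9
  d7 = d1*3 = 51
  d8 = d7*4 - d6 = 1540/9
  d9 = d6/5 = 296/45
  d10 = d5 - d2/4 = 37/6
Walk from origin (0, 0):
  seg 1: left by d9 = 296/45 → (-296/45, 0)
  seg 2: left by d7 = 51 → (-2591/45, 0)
  seg 3: left by d9 = 296/45 → (-2887/45, 0)
  seg 4: up by d6 = 296/9 → (-2887/45, 296/9)
  seg 5: up by d4 = 47/3 → (-2887/45, 437/9)
  seg 6: right by d8 = 1540/9 → (4813/45, 437/9)
  seg 7: down by d1 = 17 → (4813/45, 284/9)
  seg 8: left by d10 = 37/6 → (9071/90, 284/9)
  seg 9: right by d7 = 51 → (13661/90, 284/9)
  seg 10: up by d5 = 29/3 → (13661/90, 371/9)

d4 = 47/3
d5 = 29/3
d6 = 296/9
d7 = 51
d8 = 1540/9
d9 = 296/45
d10 = 37/6
endpoint = (13661/90, 371/9)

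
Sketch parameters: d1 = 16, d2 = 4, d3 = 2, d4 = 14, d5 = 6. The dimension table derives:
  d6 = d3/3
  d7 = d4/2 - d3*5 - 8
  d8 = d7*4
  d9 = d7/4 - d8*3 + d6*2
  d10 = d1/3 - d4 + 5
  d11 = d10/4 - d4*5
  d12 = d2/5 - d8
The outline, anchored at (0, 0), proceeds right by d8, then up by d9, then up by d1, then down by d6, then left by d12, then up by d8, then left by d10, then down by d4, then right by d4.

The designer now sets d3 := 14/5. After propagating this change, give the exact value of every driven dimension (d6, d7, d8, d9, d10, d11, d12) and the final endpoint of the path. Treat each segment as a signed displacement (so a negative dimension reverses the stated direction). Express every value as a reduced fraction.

d6 = 14/15
d7 = -15
d8 = -60
d9 = 10687/60
d10 = -11/3
d11 = -851/12
d12 = 304/5
endpoint = (-1547/15, 7151/60)

Apply edit: d3 := 14/5
  d6 = d3/3 = 14/15
  d7 = d4/2 - d3*5 - 8 = -15
  d8 = d7*4 = -60
  d9 = d7/4 - d8*3 + d6*2 = 10687/60
  d10 = d1/3 - d4 + 5 = -11/3
  d11 = d10/4 - d4*5 = -851/12
  d12 = d2/5 - d8 = 304/5
Walk from origin (0, 0):
  seg 1: right by d8 = -60 → (-60, 0)
  seg 2: up by d9 = 10687/60 → (-60, 10687/60)
  seg 3: up by d1 = 16 → (-60, 11647/60)
  seg 4: down by d6 = 14/15 → (-60, 11591/60)
  seg 5: left by d12 = 304/5 → (-604/5, 11591/60)
  seg 6: up by d8 = -60 → (-604/5, 7991/60)
  seg 7: left by d10 = -11/3 → (-1757/15, 7991/60)
  seg 8: down by d4 = 14 → (-1757/15, 7151/60)
  seg 9: right by d4 = 14 → (-1547/15, 7151/60)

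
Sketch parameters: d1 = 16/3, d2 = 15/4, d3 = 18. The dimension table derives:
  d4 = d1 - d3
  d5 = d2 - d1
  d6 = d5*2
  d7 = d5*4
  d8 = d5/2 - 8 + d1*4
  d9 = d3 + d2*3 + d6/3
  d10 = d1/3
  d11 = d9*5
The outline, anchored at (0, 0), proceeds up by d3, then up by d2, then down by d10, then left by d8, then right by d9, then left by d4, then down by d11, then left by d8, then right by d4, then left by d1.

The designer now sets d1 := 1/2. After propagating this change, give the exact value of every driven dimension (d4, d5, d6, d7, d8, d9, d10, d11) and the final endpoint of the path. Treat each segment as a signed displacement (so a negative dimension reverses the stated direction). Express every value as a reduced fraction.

d4 = -35/2
d5 = 13/4
d6 = 13/2
d7 = 13
d8 = -35/8
d9 = 377/12
d10 = 1/6
d11 = 1885/12
endpoint = (119/3, -271/2)

Apply edit: d1 := 1/2
  d4 = d1 - d3 = -35/2
  d5 = d2 - d1 = 13/4
  d6 = d5*2 = 13/2
  d7 = d5*4 = 13
  d8 = d5/2 - 8 + d1*4 = -35/8
  d9 = d3 + d2*3 + d6/3 = 377/12
  d10 = d1/3 = 1/6
  d11 = d9*5 = 1885/12
Walk from origin (0, 0):
  seg 1: up by d3 = 18 → (0, 18)
  seg 2: up by d2 = 15/4 → (0, 87/4)
  seg 3: down by d10 = 1/6 → (0, 259/12)
  seg 4: left by d8 = -35/8 → (35/8, 259/12)
  seg 5: right by d9 = 377/12 → (859/24, 259/12)
  seg 6: left by d4 = -35/2 → (1279/24, 259/12)
  seg 7: down by d11 = 1885/12 → (1279/24, -271/2)
  seg 8: left by d8 = -35/8 → (173/3, -271/2)
  seg 9: right by d4 = -35/2 → (241/6, -271/2)
  seg 10: left by d1 = 1/2 → (119/3, -271/2)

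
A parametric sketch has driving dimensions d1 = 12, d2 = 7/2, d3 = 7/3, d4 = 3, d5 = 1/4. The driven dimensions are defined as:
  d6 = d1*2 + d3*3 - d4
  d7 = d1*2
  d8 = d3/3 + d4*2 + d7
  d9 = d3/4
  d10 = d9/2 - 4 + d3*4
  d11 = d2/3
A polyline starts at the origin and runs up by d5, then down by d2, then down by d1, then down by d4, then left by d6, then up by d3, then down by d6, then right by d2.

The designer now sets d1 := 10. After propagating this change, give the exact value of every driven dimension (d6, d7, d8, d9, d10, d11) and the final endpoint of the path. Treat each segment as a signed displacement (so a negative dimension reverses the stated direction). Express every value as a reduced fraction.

d6 = 24
d7 = 20
d8 = 241/9
d9 = 7/12
d10 = 45/8
d11 = 7/6
endpoint = (-41/2, -455/12)

Apply edit: d1 := 10
  d6 = d1*2 + d3*3 - d4 = 24
  d7 = d1*2 = 20
  d8 = d3/3 + d4*2 + d7 = 241/9
  d9 = d3/4 = 7/12
  d10 = d9/2 - 4 + d3*4 = 45/8
  d11 = d2/3 = 7/6
Walk from origin (0, 0):
  seg 1: up by d5 = 1/4 → (0, 1/4)
  seg 2: down by d2 = 7/2 → (0, -13/4)
  seg 3: down by d1 = 10 → (0, -53/4)
  seg 4: down by d4 = 3 → (0, -65/4)
  seg 5: left by d6 = 24 → (-24, -65/4)
  seg 6: up by d3 = 7/3 → (-24, -167/12)
  seg 7: down by d6 = 24 → (-24, -455/12)
  seg 8: right by d2 = 7/2 → (-41/2, -455/12)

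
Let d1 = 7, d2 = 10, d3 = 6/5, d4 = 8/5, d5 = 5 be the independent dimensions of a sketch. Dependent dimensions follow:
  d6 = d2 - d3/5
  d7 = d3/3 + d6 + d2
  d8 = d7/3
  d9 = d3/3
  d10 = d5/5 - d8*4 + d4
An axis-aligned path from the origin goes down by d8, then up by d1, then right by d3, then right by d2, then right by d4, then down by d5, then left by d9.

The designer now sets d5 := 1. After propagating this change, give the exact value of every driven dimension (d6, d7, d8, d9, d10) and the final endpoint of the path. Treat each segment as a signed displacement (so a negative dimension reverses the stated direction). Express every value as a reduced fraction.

d6 = 244/25
d7 = 504/25
d8 = 168/25
d9 = 2/5
d10 = -627/25
endpoint = (62/5, -18/25)

Apply edit: d5 := 1
  d6 = d2 - d3/5 = 244/25
  d7 = d3/3 + d6 + d2 = 504/25
  d8 = d7/3 = 168/25
  d9 = d3/3 = 2/5
  d10 = d5/5 - d8*4 + d4 = -627/25
Walk from origin (0, 0):
  seg 1: down by d8 = 168/25 → (0, -168/25)
  seg 2: up by d1 = 7 → (0, 7/25)
  seg 3: right by d3 = 6/5 → (6/5, 7/25)
  seg 4: right by d2 = 10 → (56/5, 7/25)
  seg 5: right by d4 = 8/5 → (64/5, 7/25)
  seg 6: down by d5 = 1 → (64/5, -18/25)
  seg 7: left by d9 = 2/5 → (62/5, -18/25)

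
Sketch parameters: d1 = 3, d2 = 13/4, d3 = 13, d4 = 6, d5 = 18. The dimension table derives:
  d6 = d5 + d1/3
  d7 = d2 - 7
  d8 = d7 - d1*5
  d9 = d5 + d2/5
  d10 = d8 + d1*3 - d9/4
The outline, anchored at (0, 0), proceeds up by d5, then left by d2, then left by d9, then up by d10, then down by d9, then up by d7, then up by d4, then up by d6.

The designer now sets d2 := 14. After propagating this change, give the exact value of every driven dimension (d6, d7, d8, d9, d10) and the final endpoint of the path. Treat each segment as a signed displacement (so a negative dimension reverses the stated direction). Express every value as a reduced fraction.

Apply edit: d2 := 14
  d6 = d5 + d1/3 = 19
  d7 = d2 - 7 = 7
  d8 = d7 - d1*5 = -8
  d9 = d5 + d2/5 = 104/5
  d10 = d8 + d1*3 - d9/4 = -21/5
Walk from origin (0, 0):
  seg 1: up by d5 = 18 → (0, 18)
  seg 2: left by d2 = 14 → (-14, 18)
  seg 3: left by d9 = 104/5 → (-174/5, 18)
  seg 4: up by d10 = -21/5 → (-174/5, 69/5)
  seg 5: down by d9 = 104/5 → (-174/5, -7)
  seg 6: up by d7 = 7 → (-174/5, 0)
  seg 7: up by d4 = 6 → (-174/5, 6)
  seg 8: up by d6 = 19 → (-174/5, 25)

d6 = 19
d7 = 7
d8 = -8
d9 = 104/5
d10 = -21/5
endpoint = (-174/5, 25)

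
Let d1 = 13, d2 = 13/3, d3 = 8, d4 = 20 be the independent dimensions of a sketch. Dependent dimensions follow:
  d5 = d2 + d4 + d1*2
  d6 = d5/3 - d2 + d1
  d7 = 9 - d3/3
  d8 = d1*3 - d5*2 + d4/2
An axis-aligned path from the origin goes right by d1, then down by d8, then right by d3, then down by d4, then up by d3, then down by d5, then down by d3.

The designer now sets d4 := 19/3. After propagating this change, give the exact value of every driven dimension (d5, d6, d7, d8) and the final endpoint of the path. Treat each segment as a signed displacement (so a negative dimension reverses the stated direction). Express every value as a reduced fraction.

Apply edit: d4 := 19/3
  d5 = d2 + d4 + d1*2 = 110/3
  d6 = d5/3 - d2 + d1 = 188/9
  d7 = 9 - d3/3 = 19/3
  d8 = d1*3 - d5*2 + d4/2 = -187/6
Walk from origin (0, 0):
  seg 1: right by d1 = 13 → (13, 0)
  seg 2: down by d8 = -187/6 → (13, 187/6)
  seg 3: right by d3 = 8 → (21, 187/6)
  seg 4: down by d4 = 19/3 → (21, 149/6)
  seg 5: up by d3 = 8 → (21, 197/6)
  seg 6: down by d5 = 110/3 → (21, -23/6)
  seg 7: down by d3 = 8 → (21, -71/6)

d5 = 110/3
d6 = 188/9
d7 = 19/3
d8 = -187/6
endpoint = (21, -71/6)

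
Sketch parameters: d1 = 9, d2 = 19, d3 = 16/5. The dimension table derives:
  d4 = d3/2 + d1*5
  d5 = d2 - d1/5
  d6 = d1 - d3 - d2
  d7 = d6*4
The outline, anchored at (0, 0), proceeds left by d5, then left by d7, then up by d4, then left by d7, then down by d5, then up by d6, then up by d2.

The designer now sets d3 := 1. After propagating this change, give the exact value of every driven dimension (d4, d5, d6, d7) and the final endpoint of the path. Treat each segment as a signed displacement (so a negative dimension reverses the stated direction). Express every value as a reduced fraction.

Apply edit: d3 := 1
  d4 = d3/2 + d1*5 = 91/2
  d5 = d2 - d1/5 = 86/5
  d6 = d1 - d3 - d2 = -11
  d7 = d6*4 = -44
Walk from origin (0, 0):
  seg 1: left by d5 = 86/5 → (-86/5, 0)
  seg 2: left by d7 = -44 → (134/5, 0)
  seg 3: up by d4 = 91/2 → (134/5, 91/2)
  seg 4: left by d7 = -44 → (354/5, 91/2)
  seg 5: down by d5 = 86/5 → (354/5, 283/10)
  seg 6: up by d6 = -11 → (354/5, 173/10)
  seg 7: up by d2 = 19 → (354/5, 363/10)

d4 = 91/2
d5 = 86/5
d6 = -11
d7 = -44
endpoint = (354/5, 363/10)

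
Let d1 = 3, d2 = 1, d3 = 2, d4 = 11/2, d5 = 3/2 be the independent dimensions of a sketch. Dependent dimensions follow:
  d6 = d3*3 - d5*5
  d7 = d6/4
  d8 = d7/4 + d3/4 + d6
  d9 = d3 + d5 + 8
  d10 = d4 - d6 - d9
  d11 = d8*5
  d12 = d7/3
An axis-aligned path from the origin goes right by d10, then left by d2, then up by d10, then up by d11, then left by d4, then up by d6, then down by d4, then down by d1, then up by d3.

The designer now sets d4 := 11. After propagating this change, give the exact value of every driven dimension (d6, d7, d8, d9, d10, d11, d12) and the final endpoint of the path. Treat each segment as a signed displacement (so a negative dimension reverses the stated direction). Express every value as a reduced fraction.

Apply edit: d4 := 11
  d6 = d3*3 - d5*5 = -3/2
  d7 = d6/4 = -3/8
  d8 = d7/4 + d3/4 + d6 = -35/32
  d9 = d3 + d5 + 8 = 23/2
  d10 = d4 - d6 - d9 = 1
  d11 = d8*5 = -175/32
  d12 = d7/3 = -1/8
Walk from origin (0, 0):
  seg 1: right by d10 = 1 → (1, 0)
  seg 2: left by d2 = 1 → (0, 0)
  seg 3: up by d10 = 1 → (0, 1)
  seg 4: up by d11 = -175/32 → (0, -143/32)
  seg 5: left by d4 = 11 → (-11, -143/32)
  seg 6: up by d6 = -3/2 → (-11, -191/32)
  seg 7: down by d4 = 11 → (-11, -543/32)
  seg 8: down by d1 = 3 → (-11, -639/32)
  seg 9: up by d3 = 2 → (-11, -575/32)

d6 = -3/2
d7 = -3/8
d8 = -35/32
d9 = 23/2
d10 = 1
d11 = -175/32
d12 = -1/8
endpoint = (-11, -575/32)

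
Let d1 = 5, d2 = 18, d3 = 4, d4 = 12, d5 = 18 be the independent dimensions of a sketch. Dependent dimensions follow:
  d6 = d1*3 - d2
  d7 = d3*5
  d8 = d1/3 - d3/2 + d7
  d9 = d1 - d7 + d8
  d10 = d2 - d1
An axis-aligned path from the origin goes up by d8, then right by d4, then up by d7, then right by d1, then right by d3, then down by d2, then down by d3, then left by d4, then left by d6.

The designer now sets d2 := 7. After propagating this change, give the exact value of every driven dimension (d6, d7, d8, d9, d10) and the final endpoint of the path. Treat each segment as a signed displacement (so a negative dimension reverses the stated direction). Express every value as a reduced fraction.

d6 = 8
d7 = 20
d8 = 59/3
d9 = 14/3
d10 = 2
endpoint = (1, 86/3)

Apply edit: d2 := 7
  d6 = d1*3 - d2 = 8
  d7 = d3*5 = 20
  d8 = d1/3 - d3/2 + d7 = 59/3
  d9 = d1 - d7 + d8 = 14/3
  d10 = d2 - d1 = 2
Walk from origin (0, 0):
  seg 1: up by d8 = 59/3 → (0, 59/3)
  seg 2: right by d4 = 12 → (12, 59/3)
  seg 3: up by d7 = 20 → (12, 119/3)
  seg 4: right by d1 = 5 → (17, 119/3)
  seg 5: right by d3 = 4 → (21, 119/3)
  seg 6: down by d2 = 7 → (21, 98/3)
  seg 7: down by d3 = 4 → (21, 86/3)
  seg 8: left by d4 = 12 → (9, 86/3)
  seg 9: left by d6 = 8 → (1, 86/3)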